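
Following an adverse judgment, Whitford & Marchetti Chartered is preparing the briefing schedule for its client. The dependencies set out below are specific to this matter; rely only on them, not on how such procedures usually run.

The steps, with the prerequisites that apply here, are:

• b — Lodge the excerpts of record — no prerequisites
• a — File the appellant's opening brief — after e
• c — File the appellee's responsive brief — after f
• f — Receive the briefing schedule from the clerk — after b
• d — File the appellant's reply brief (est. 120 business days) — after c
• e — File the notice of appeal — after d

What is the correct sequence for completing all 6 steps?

b is the only step with nothing outstanding, so it goes first.
Next only f has its prerequisites met → f.
Next only c has its prerequisites met → c.
Next only d has its prerequisites met → d.
Next only e has its prerequisites met → e.
Next only a has its prerequisites met → a.

b → f → c → d → e → a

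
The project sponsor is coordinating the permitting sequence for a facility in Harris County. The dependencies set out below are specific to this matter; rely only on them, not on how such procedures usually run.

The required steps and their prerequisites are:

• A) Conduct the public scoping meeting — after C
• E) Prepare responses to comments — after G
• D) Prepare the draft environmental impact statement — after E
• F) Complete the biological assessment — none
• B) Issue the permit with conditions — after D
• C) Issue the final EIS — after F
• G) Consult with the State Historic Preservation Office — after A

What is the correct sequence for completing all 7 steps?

F → C → A → G → E → D → B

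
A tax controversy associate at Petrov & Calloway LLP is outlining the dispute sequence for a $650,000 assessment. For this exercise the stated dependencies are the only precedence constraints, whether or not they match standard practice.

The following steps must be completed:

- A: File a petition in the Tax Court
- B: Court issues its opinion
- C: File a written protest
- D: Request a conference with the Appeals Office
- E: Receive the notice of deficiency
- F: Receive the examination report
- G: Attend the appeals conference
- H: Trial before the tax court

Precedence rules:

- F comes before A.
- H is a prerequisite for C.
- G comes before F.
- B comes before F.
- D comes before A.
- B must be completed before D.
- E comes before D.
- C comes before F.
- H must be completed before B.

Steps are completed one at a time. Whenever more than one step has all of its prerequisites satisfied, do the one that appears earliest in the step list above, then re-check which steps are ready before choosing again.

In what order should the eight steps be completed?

E G H B C D F A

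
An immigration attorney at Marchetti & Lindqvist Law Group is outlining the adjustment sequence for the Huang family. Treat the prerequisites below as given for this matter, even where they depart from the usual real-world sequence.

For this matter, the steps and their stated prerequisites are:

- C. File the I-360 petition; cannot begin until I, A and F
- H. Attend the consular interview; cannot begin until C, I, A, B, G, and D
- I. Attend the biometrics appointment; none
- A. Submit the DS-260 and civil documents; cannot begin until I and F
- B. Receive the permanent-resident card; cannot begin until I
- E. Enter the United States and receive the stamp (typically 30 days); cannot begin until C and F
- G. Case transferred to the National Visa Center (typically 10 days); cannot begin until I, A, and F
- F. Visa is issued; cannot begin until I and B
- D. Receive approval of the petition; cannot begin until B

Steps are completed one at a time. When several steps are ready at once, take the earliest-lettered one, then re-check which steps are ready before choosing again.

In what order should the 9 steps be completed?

I is the only step with nothing outstanding, so it goes first.
B needed I, now all done → B.
Now D and F have their prerequisites met. D has the earlier label, so D next.
F is the only step now ready → F.
That leaves A as the only ready step → A.
C and G are both available; C has the earlier label → C.
Ready: E and G. E has the earlier label → E.
G needed A, F and I, now all done → G.
That leaves H as the only ready step → H.

I, B, D, F, A, C, E, G, H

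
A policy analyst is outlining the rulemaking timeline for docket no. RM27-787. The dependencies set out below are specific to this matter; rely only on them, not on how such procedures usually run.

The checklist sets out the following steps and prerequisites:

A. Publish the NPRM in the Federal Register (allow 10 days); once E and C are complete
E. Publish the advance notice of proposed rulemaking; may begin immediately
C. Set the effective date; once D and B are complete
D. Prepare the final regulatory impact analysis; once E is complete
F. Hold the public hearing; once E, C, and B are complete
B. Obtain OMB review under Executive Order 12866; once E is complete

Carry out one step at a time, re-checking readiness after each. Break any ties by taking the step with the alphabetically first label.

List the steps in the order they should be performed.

E, B, D, C, A, F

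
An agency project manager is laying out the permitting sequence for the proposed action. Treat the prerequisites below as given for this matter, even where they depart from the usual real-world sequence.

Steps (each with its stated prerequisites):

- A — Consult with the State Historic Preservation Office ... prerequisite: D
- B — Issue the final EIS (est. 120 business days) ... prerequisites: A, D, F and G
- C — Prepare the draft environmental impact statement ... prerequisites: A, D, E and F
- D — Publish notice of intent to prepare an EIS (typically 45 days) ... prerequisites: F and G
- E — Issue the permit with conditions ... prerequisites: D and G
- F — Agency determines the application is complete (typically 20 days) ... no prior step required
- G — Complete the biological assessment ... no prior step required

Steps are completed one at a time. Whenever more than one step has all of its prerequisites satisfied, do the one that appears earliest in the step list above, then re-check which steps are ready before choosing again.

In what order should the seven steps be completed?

F G D A B E C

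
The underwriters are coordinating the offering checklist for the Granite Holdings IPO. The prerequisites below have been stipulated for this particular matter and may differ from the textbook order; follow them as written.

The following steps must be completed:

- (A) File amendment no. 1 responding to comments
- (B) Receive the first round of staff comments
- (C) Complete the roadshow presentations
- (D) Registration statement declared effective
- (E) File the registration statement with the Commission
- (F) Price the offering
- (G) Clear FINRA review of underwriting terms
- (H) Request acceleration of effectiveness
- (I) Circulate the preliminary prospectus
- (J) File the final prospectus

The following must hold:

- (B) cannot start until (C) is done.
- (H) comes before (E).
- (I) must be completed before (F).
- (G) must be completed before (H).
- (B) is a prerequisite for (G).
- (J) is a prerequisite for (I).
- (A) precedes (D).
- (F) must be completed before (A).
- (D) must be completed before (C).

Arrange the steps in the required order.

Only (J) has no prerequisites, so it is first.
(I) is the only step now ready → (I).
(F) needed (I), now all done → (F).
(A) needed (F), now all done → (A).
(D) is the only step now ready → (D).
Next only (C) has its prerequisites met → (C).
That leaves (B) as the only ready step → (B).
(G) is the only step now ready → (G).
(H) needed (G), now all done → (H).
That leaves (E) as the only ready step → (E).

(J) (I) (F) (A) (D) (C) (B) (G) (H) (E)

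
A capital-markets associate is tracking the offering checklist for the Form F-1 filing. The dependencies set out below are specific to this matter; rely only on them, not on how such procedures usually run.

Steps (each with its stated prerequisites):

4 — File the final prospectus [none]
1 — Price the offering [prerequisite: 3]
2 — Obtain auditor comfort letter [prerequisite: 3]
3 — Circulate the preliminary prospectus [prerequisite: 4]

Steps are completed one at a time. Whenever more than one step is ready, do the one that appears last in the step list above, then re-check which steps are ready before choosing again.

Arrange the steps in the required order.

4, 3, 2, 1

4 is the only step with nothing outstanding, so it goes first.
3 is the only step now ready → 3.
Ready: 2 and 1. 2 is listed later → 2.
Next only 1 has its prerequisites met → 1.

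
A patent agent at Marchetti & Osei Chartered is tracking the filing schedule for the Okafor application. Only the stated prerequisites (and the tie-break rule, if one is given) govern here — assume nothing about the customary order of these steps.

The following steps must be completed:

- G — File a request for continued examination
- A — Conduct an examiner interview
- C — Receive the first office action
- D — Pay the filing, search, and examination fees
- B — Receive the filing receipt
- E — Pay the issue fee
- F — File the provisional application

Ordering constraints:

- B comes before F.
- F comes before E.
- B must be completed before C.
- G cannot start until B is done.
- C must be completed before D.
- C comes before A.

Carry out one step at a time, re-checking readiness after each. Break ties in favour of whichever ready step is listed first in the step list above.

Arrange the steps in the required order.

B is the only step with nothing outstanding, so it goes first.
Ready: G, C and F. G is listed earlier → G.
Now C and F have their prerequisites met. C is listed earlier, so C next.
A and D now also ready, so the ready set is {A, D, F}; A is listed earlier → A.
Ready: D and F. D is listed earlier → D.
F is the only step now ready → F.
E needed F, now all done → E.

B G C A D F E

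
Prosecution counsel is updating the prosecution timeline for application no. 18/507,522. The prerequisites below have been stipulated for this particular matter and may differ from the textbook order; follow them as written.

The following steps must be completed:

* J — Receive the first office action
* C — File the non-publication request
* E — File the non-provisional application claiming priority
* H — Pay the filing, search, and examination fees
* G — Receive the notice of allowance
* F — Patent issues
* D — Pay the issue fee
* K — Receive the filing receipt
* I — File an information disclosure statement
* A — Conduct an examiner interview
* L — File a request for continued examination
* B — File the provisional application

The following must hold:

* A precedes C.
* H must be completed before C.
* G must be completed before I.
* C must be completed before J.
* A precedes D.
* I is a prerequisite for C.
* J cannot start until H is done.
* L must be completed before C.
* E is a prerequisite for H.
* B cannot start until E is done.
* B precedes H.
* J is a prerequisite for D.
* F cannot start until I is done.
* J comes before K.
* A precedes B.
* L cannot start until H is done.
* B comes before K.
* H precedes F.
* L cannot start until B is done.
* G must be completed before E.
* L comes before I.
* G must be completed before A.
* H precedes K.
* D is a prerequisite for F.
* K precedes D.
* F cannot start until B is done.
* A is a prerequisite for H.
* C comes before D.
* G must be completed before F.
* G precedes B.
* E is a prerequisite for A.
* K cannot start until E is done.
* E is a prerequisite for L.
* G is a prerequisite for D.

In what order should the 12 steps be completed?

G is the only step with nothing outstanding, so it goes first.
E needed G, now all done → E.
A needed E and G, now all done → A.
B needed E, G and A, now all done → B.
H needed E, A and B, now all done → H.
L needed E, H and B, now all done → L.
I is the only step now ready → I.
C needed H, I, A and L, now all done → C.
J needed C and H, now all done → J.
Next only K has its prerequisites met → K.
D is the only step now ready → D.
F needed H, G, D, I and B, now all done → F.

G, E, A, B, H, L, I, C, J, K, D, F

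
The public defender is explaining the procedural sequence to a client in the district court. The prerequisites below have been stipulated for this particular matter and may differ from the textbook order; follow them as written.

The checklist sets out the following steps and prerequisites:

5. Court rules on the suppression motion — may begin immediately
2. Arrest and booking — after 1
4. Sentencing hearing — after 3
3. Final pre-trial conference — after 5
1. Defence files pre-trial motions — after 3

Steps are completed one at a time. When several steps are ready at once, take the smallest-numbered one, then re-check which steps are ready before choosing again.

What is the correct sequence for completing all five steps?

5 has no prerequisites → 5 first.
That leaves 3 as the only ready step → 3.
1 and 4 are both available; 1 has the earlier label → 1.
2 now also ready, so the ready set is {2, 4}; 2 has the earlier label → 2.
4 needed 3, now all done → 4.

5 → 3 → 1 → 2 → 4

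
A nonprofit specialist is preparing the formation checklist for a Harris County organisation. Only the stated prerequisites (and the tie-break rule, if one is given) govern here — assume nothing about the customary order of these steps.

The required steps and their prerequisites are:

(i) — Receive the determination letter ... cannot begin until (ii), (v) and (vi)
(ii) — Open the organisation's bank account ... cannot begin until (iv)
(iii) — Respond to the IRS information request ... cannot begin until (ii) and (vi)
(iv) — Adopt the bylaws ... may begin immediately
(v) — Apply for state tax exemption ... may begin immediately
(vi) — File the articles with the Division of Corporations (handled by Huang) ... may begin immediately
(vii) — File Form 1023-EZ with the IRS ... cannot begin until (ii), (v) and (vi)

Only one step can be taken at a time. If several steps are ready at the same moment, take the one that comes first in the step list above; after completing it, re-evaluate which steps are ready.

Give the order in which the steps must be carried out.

(iv), (v) and (vi) have no prerequisites; (iv) is listed earlier, so (iv) is first.
(ii), (v) and (vi) are all available; (ii) is listed earlier → (ii).
Now (v) and (vi) have their prerequisites met. (v) is listed earlier, so (v) next.
That leaves (vi) as the only ready step → (vi).
Now (i), (iii) and (vii) have their prerequisites met. (i) is listed earlier, so (i) next.
(iii) and (vii) are both available; (iii) is listed earlier → (iii).
(vii) needed (ii), (v) and (vi), now all done → (vii).

(iv), (ii), (v), (vi), (i), (iii), (vii)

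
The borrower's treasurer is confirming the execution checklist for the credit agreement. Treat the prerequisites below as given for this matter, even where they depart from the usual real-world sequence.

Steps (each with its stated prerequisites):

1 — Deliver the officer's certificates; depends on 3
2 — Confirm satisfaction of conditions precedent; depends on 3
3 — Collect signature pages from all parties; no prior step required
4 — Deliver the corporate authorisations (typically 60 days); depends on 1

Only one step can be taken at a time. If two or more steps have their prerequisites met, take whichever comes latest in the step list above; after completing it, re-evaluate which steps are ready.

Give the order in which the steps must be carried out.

3 → 2 → 1 → 4

3 has no prerequisites → 3 first.
2 and 1 are both available; 2 is listed later → 2.
1 needed 3, now all done → 1.
Next only 4 has its prerequisites met → 4.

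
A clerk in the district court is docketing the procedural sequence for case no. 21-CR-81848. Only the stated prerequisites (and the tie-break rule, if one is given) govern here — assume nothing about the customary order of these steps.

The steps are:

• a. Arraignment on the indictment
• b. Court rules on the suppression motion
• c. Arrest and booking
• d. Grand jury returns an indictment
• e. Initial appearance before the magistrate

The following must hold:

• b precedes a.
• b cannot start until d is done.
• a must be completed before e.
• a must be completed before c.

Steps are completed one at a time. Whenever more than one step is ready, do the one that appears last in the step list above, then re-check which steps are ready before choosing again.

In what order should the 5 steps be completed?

d, b, a, e, c

d is the only step with nothing outstanding, so it goes first.
Next only b has its prerequisites met → b.
a needed b, now all done → a.
Now e and c have their prerequisites met. e is listed later, so e next.
c needed a, now all done → c.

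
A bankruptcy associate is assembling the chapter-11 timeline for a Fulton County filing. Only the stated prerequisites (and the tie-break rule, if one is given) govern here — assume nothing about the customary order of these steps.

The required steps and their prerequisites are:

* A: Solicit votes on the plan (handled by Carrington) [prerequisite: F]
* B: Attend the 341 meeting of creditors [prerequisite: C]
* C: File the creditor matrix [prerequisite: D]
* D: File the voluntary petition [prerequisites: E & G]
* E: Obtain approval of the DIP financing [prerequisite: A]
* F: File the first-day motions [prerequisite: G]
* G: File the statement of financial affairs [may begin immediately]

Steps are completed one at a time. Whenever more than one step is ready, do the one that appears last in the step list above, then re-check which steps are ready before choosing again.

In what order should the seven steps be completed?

G, F, A, E, D, C, B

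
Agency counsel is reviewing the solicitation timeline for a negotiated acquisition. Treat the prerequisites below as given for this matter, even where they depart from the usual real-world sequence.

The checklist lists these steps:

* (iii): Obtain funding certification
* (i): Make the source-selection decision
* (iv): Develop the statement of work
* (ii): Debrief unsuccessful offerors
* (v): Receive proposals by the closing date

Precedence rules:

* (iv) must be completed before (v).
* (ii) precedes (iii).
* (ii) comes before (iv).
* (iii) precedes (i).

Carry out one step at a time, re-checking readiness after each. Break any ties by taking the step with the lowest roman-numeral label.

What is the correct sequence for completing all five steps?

(ii) has no prerequisites → (ii) first.
(iii) and (iv) are both available; (iii) has the earlier label → (iii).
Now (i) and (iv) have their prerequisites met. (i) has the earlier label, so (i) next.
(iv) is the only step now ready → (iv).
(v) needed (iv), now all done → (v).

(ii) (iii) (i) (iv) (v)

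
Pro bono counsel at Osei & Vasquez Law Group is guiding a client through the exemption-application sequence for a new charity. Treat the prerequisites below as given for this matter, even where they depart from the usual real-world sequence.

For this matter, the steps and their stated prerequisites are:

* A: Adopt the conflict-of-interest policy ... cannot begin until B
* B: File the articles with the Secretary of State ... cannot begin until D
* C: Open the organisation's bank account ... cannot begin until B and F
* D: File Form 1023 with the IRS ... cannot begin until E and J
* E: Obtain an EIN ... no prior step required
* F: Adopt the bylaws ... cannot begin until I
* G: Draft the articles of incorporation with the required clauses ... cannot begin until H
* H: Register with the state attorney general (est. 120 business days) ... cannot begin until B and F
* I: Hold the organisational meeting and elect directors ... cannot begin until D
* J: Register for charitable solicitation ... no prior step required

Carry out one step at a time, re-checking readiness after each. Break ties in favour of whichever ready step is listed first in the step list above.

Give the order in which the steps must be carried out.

Nothing is required for E and J. E is listed earlier → E first.
Next only J has its prerequisites met → J.
Next only D has its prerequisites met → D.
B and I are both available; B is listed earlier → B.
A and I are both available; A is listed earlier → A.
I needed D, now all done → I.
F needed I, now all done → F.
Now C and H have their prerequisites met. C is listed earlier, so C next.
Next only H has its prerequisites met → H.
G needed H, now all done → G.

E → J → D → B → A → I → F → C → H → G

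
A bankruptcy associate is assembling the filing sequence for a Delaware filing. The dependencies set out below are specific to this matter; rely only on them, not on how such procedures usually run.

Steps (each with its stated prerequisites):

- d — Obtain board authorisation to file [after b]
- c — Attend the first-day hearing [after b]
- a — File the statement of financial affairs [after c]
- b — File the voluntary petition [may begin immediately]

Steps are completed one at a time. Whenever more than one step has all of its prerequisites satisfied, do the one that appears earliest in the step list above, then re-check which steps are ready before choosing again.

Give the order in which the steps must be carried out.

b is the only step with nothing outstanding, so it goes first.
Now d and c have their prerequisites met. d is listed earlier, so d next.
Next only c has its prerequisites met → c.
a needed c, now all done → a.

b → d → c → a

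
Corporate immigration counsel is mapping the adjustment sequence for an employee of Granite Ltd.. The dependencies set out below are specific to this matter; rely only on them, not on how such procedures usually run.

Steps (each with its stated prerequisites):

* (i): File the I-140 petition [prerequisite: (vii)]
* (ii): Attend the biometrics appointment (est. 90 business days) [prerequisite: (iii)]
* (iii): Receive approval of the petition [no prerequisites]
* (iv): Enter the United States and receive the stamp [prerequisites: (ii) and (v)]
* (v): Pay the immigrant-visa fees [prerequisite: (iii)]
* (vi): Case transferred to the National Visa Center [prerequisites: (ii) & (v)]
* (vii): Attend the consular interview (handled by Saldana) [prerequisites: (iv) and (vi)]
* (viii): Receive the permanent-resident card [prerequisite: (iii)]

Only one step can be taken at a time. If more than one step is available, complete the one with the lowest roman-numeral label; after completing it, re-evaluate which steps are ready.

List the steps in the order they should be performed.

(iii), (ii), (v), (iv), (vi), (vii), (i), (viii)

Only (iii) has no prerequisites, so it is first.
(ii), (v) and (viii) are all available; (ii) has the earlier label → (ii).
(v) and (viii) are both available; (v) has the earlier label → (v).
(iv) and (vi) now also ready, so the ready set is {(iv), (vi), (viii)}; (iv) has the earlier label → (iv).
(vi) and (viii) are both available; (vi) has the earlier label → (vi).
(vii) now also ready, so the ready set is {(vii), (viii)}; (vii) has the earlier label → (vii).
(i) now also ready, so the ready set is {(i), (viii)}; (i) has the earlier label → (i).
(viii) needed (iii), now all done → (viii).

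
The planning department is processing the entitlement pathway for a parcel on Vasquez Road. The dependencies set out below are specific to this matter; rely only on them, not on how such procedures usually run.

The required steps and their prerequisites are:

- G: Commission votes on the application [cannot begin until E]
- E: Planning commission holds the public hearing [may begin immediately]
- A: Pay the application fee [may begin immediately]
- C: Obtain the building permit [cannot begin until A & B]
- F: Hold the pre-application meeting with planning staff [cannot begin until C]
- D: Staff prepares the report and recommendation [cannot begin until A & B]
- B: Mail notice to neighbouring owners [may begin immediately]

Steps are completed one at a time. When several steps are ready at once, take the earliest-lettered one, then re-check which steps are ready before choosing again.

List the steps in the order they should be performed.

A → B → C → D → E → F → G

A, B and E have no prerequisites; A has the earlier label, so A is first.
Now B and E have their prerequisites met. B has the earlier label, so B next.
Ready: C, D and E. C has the earlier label → C.
F now also ready, so the ready set is {D, E, F}; D has the earlier label → D.
Now E and F have their prerequisites met. E has the earlier label, so E next.
G now also ready, so the ready set is {F, G}; F has the earlier label → F.
G needed E, now all done → G.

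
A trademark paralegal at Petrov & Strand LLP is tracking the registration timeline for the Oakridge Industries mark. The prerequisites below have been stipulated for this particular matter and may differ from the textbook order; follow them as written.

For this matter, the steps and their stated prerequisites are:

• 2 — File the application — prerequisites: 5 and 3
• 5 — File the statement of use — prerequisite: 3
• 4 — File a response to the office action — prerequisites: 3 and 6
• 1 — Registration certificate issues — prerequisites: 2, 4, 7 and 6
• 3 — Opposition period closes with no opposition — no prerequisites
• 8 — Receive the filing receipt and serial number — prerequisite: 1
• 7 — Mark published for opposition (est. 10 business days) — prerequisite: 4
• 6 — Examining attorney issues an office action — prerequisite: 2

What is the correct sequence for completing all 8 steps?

3 is the only step with nothing outstanding, so it goes first.
5 is the only step now ready → 5.
Next only 2 has its prerequisites met → 2.
6 needed 2, now all done → 6.
That leaves 4 as the only ready step → 4.
7 is the only step now ready → 7.
That leaves 1 as the only ready step → 1.
Next only 8 has its prerequisites met → 8.

3, 5, 2, 6, 4, 7, 1, 8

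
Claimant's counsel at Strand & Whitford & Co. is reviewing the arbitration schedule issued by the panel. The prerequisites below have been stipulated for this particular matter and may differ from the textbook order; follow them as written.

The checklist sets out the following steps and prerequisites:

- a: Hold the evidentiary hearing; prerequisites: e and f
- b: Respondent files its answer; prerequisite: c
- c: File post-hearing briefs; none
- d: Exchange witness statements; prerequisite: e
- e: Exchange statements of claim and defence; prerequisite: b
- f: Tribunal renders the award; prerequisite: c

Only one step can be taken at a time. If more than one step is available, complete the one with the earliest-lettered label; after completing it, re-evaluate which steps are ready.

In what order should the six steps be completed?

c, b, e, d, f, a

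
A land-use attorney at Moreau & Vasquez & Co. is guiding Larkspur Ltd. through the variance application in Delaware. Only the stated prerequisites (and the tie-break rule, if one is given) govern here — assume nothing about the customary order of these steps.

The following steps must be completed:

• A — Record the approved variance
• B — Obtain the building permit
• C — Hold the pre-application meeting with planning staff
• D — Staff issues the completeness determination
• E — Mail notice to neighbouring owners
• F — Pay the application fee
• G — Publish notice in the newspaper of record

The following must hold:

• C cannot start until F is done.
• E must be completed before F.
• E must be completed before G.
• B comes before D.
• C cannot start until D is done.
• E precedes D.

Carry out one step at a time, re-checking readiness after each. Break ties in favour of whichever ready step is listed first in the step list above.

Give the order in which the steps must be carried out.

Nothing is required for A, B and E. A is listed earlier → A first.
Ready: B and E. B is listed earlier → B.
E is the only step now ready → E.
D, F and G are all available; D is listed earlier → D.
Now F and G have their prerequisites met. F is listed earlier, so F next.
Now C and G have their prerequisites met. C is listed earlier, so C next.
G is the only step now ready → G.

A, B, E, D, F, C, G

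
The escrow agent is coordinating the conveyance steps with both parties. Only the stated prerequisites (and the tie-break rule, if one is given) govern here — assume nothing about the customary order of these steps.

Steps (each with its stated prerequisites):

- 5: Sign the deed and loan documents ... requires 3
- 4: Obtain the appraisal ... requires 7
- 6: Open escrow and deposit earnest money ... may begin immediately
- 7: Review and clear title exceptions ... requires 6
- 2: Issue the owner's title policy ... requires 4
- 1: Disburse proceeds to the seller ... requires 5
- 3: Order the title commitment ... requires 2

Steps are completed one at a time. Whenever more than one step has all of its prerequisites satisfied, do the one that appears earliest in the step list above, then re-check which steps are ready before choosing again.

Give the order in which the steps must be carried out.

6 has no prerequisites → 6 first.
7 needed 6, now all done → 7.
4 is the only step now ready → 4.
2 is the only step now ready → 2.
3 needed 2, now all done → 3.
5 needed 3, now all done → 5.
That leaves 1 as the only ready step → 1.

6, 7, 4, 2, 3, 5, 1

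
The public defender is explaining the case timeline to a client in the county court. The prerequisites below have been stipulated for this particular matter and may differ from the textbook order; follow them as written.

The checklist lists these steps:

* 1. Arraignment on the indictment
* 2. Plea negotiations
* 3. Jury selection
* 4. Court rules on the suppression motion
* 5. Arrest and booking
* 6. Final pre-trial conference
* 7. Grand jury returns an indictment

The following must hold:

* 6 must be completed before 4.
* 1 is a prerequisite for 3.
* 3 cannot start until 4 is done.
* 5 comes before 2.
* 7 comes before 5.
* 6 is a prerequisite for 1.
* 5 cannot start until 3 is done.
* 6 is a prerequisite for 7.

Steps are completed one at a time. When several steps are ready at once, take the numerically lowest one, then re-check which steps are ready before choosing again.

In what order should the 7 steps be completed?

6 1 4 3 7 5 2

6 is the only step with nothing outstanding, so it goes first.
1, 4 and 7 are all available; 1 has the earlier label → 1.
Ready: 4 and 7. 4 has the earlier label → 4.
Now 3 and 7 have their prerequisites met. 3 has the earlier label, so 3 next.
Next only 7 has its prerequisites met → 7.
5 needed 3 and 7, now all done → 5.
2 needed 5, now all done → 2.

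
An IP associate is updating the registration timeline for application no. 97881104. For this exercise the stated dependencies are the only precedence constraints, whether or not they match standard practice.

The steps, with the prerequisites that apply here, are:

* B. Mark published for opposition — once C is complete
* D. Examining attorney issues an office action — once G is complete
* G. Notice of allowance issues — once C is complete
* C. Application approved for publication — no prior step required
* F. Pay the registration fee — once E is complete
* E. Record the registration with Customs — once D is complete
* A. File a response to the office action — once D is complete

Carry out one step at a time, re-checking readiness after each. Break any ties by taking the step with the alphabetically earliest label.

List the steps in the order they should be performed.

C, B, G, D, A, E, F

C has no prerequisites → C first.
Now B and G have their prerequisites met. B has the earlier label, so B next.
G needed C, now all done → G.
Next only D has its prerequisites met → D.
Now A and E have their prerequisites met. A has the earlier label, so A next.
Next only E has its prerequisites met → E.
That leaves F as the only ready step → F.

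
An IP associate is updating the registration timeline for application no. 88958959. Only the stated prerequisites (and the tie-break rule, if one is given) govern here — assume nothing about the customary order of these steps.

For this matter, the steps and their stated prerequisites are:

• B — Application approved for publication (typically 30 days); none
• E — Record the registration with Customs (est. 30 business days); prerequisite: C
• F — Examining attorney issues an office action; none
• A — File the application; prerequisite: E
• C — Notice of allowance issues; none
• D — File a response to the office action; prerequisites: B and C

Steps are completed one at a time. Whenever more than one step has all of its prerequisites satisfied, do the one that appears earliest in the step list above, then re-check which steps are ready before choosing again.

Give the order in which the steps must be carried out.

B, F and C have no prerequisites; B is listed earlier, so B is first.
Now F and C have their prerequisites met. F is listed earlier, so F next.
C is the only step now ready → C.
Ready: E and D. E is listed earlier → E.
A now also ready, so the ready set is {A, D}; A is listed earlier → A.
That leaves D as the only ready step → D.

B, F, C, E, A, D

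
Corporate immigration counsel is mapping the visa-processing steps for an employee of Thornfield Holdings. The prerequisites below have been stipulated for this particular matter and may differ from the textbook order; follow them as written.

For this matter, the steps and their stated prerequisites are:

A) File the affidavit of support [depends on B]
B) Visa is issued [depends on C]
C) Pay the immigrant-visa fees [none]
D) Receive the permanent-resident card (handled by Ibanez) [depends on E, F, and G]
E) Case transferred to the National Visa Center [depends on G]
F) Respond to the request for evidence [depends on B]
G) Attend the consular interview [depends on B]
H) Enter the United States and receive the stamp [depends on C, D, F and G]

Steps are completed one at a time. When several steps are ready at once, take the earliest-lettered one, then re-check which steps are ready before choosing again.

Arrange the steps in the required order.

C, B, A, F, G, E, D, H

Only C has no prerequisites, so it is first.
That leaves B as the only ready step → B.
A, F and G are all available; A has the earlier label → A.
F and G are both available; F has the earlier label → F.
G needed B, now all done → G.
E needed G, now all done → E.
D needed E, F and G, now all done → D.
H needed C, D, F and G, now all done → H.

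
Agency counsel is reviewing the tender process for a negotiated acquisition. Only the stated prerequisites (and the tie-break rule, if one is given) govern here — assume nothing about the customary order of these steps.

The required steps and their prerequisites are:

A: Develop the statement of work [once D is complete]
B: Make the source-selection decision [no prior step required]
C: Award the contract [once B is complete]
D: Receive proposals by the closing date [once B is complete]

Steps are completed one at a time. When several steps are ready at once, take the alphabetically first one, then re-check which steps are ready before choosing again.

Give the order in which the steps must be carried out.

B → C → D → A

B is the only step with nothing outstanding, so it goes first.
Now C and D have their prerequisites met. C has the earlier label, so C next.
That leaves D as the only ready step → D.
That leaves A as the only ready step → A.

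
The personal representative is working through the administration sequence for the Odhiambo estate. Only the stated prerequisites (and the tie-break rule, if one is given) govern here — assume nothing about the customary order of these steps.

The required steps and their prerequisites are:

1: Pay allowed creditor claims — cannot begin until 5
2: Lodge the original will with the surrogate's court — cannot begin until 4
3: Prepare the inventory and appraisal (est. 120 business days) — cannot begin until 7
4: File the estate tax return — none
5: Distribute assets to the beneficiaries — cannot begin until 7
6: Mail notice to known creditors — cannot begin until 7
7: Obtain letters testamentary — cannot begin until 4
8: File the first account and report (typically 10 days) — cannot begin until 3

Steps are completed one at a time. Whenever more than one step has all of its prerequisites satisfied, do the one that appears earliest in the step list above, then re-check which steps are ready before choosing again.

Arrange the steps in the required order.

4 is the only step with nothing outstanding, so it goes first.
2 and 7 are both available; 2 is listed earlier → 2.
7 is the only step now ready → 7.
3, 5 and 6 are all available; 3 is listed earlier → 3.
8 now also ready, so the ready set is {5, 6, 8}; 5 is listed earlier → 5.
1 now also ready, so the ready set is {1, 6, 8}; 1 is listed earlier → 1.
6 and 8 are both available; 6 is listed earlier → 6.
Next only 8 has its prerequisites met → 8.

4 2 7 3 5 1 6 8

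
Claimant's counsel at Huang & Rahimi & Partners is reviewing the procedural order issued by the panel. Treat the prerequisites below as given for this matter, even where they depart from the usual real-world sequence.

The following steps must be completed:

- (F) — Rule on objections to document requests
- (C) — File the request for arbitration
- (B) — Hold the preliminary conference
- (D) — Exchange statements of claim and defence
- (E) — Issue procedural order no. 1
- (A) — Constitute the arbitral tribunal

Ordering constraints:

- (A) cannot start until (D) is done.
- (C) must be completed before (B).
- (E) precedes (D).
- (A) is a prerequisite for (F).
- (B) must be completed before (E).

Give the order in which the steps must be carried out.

(C) → (B) → (E) → (D) → (A) → (F)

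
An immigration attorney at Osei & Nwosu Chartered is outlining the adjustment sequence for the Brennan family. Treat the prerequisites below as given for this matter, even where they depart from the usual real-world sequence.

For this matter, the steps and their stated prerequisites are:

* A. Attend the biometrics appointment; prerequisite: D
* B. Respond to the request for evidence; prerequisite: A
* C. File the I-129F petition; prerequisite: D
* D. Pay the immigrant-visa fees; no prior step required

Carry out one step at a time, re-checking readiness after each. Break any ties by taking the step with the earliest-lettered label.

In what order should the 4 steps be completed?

D, A, B, C

D is the only step with nothing outstanding, so it goes first.
Now A and C have their prerequisites met. A has the earlier label, so A next.
B now also ready, so the ready set is {B, C}; B has the earlier label → B.
C needed D, now all done → C.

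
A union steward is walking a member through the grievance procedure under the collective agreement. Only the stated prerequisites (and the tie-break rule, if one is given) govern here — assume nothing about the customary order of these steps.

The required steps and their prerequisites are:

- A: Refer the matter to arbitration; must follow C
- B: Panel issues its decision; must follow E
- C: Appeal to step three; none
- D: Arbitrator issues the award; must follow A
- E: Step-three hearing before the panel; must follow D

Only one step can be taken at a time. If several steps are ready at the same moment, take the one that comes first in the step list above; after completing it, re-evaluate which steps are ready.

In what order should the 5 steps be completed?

C, A, D, E, B

C is the only step with nothing outstanding, so it goes first.
That leaves A as the only ready step → A.
D needed A, now all done → D.
E needed D, now all done → E.
Next only B has its prerequisites met → B.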